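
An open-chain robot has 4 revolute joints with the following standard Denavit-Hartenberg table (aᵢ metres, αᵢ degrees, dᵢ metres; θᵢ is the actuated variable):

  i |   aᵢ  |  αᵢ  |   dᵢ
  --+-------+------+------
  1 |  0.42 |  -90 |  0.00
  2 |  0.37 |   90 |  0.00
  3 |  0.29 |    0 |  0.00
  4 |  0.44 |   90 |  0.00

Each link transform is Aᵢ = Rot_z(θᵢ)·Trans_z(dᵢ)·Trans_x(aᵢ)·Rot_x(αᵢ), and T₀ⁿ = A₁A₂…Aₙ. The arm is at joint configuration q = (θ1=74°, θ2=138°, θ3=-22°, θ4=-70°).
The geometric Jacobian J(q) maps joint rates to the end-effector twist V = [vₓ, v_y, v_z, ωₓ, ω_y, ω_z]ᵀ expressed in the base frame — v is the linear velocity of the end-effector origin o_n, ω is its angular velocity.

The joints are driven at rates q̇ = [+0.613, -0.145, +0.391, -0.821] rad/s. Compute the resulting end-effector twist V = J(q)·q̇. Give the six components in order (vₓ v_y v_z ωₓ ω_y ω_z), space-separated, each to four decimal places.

0.0575 0.5095 0.0309 0.0601 -0.3165 0.9326

o_n = [0.5152, -0.1928, -0.4172]
J₁: ẑ×o_n = [0.1928, 0.5152, -0.0000], ω = ẑ
J2: z=[-0.9613, 0.2756, 0.0000] o=[0.1158, 0.4037, 0.0000] → [-0.1150, -0.4011, 0.4634, -0.9613, 0.2756, 0.0000]
J3: z=[0.1844, 0.6432, -0.7431] o=[0.0400, 0.1394, -0.2476] → [-0.3560, -0.3218, -0.3669, 0.1844, 0.6432, -0.7431]
J4: z=[0.1844, 0.6432, -0.7431] o=[0.0893, -0.0826, -0.4275] → [-0.0753, -0.3184, -0.2942, 0.1844, 0.6432, -0.7431]
V = J·q̇ = [0.0575, 0.5095, 0.0309, 0.0601, -0.3165, 0.9326]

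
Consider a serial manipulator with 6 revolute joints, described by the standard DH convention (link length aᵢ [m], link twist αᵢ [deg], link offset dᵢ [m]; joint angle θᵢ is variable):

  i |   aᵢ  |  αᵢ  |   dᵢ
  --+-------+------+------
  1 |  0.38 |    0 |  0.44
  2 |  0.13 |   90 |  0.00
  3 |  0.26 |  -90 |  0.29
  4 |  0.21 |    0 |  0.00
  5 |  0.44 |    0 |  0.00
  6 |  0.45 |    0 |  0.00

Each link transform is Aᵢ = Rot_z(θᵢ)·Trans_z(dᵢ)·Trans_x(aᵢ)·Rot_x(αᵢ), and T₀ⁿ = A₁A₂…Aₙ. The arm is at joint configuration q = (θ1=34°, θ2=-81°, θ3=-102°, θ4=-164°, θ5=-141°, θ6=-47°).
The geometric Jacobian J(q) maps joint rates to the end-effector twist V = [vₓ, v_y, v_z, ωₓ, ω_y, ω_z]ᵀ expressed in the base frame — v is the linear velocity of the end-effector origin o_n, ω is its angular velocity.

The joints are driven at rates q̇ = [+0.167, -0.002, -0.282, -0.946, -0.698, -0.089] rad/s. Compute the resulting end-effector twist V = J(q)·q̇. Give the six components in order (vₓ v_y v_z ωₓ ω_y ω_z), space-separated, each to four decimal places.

-1.0097 -0.3700 -0.5879 -0.9498 1.4321 0.5253

o_n = [0.3515, 0.2837, -0.2996]
J₁: ẑ×o_n = [-0.2837, 0.3515, 0.0000], ω = ẑ
J2: z=[0.0000, 0.0000, 1.0000] o=[0.3150, 0.2125, 0.4400] → [-0.0712, 0.0364, 0.0000, 0.0000, 0.0000, 1.0000]
J3: z=[-0.7314, -0.6820, 0.0000] o=[0.4037, 0.1174, 0.4400] → [0.5044, -0.5409, -0.1572, -0.7314, -0.6820, 0.0000]
J4: z=[0.6671, -0.7154, -0.2079] o=[0.1547, -0.0408, 0.1857] → [0.4146, 0.2828, 0.3572, 0.6671, -0.7154, -0.2079]
J5: z=[0.6671, -0.7154, -0.2079] o=[0.1410, -0.1110, 0.3831] → [0.5705, 0.4117, 0.4138, 0.6671, -0.7154, -0.2079]
J6: z=[0.6671, -0.7154, -0.2079] o=[0.3688, 0.1732, 0.1363] → [0.3348, 0.2944, 0.0613, 0.6671, -0.7154, -0.2079]
V = J·q̇ = [-1.0097, -0.3700, -0.5879, -0.9498, 1.4321, 0.5253]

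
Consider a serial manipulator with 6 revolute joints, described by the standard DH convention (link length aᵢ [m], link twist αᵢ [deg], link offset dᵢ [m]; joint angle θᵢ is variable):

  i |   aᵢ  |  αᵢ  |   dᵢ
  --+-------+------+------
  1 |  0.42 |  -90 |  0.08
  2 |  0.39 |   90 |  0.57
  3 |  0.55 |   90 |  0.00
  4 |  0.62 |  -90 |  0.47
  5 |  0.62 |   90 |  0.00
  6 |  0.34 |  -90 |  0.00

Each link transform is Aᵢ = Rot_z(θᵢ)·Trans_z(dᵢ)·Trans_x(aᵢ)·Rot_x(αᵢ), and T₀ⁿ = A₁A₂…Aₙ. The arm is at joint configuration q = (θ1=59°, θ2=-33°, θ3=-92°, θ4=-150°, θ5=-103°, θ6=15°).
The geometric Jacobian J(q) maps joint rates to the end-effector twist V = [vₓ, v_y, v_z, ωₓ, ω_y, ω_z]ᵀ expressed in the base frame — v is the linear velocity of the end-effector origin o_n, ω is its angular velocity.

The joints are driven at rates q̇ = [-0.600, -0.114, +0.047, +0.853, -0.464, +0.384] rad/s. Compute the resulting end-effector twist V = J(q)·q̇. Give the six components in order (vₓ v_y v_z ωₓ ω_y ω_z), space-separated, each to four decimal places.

0.7478 0.1367 -0.1507 -0.3571 -0.9423 -0.4857

o_n = [-0.4654, -0.0426, -0.7054]
J₁: ẑ×o_n = [0.0426, -0.4654, 0.0000], ω = ẑ
J2: z=[-0.8572, 0.5150, 0.0000] o=[0.2163, 0.3600, 0.0800] → [-0.4045, -0.6733, 0.6962, -0.8572, 0.5150, 0.0000]
J3: z=[-0.2805, -0.4668, 0.8387] o=[-0.1038, 0.9339, 0.2924] → [1.2849, -0.5832, 0.1051, -0.2805, -0.4668, 0.8387]
J4: z=[-0.4616, -0.7005, -0.5443] o=[0.3591, 0.6370, 0.2820] → [0.3217, -0.0070, -0.2638, -0.4616, -0.7005, -0.5443]
J5: z=[0.6637, 0.1344, -0.7358] o=[-0.2228, 0.7424, -0.2237] → [-0.6424, 0.4983, -0.4884, 0.6637, 0.1344, -0.7358]
J6: z=[0.6773, -0.5254, 0.5150] o=[-0.4196, 0.2215, -0.4963] → [0.2459, 0.1181, -0.2030, 0.6773, -0.5254, 0.5150]
V = J·q̇ = [0.7478, 0.1367, -0.1507, -0.3571, -0.9423, -0.4857]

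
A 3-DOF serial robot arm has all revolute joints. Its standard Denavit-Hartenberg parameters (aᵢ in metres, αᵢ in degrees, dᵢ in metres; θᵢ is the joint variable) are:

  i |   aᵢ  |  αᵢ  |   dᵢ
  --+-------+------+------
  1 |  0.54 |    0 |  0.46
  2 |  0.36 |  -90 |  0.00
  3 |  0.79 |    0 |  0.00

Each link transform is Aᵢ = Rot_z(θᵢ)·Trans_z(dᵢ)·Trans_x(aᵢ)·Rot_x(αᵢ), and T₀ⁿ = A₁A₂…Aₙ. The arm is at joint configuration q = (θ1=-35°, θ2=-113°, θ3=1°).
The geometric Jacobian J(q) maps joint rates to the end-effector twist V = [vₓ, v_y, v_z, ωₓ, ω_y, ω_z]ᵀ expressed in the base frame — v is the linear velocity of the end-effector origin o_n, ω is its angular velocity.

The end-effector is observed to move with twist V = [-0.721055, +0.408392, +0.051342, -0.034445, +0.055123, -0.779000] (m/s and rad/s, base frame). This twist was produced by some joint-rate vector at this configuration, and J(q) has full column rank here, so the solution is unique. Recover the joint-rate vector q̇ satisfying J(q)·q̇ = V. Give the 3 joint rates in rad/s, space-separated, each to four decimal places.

o_n = [-0.5328, -0.9191, 0.4462]
J₁: ẑ×o_n = [0.9191, -0.5328, 0.0000], ω = ẑ
J2: z=[0.0000, 0.0000, 1.0000] o=[0.4423, -0.3097, 0.4600] → [0.6093, -0.9752, 0.0000, 0.0000, 0.0000, 1.0000]
J3: z=[0.5299, -0.8480, 0.0000] o=[0.1370, -0.5005, 0.4600] → [0.0117, 0.0073, -0.7899, 0.5299, -0.8480, 0.0000]
q̇ = J⁺·V = [-0.7930, 0.0140, -0.0650]

-0.7930 0.0140 -0.0650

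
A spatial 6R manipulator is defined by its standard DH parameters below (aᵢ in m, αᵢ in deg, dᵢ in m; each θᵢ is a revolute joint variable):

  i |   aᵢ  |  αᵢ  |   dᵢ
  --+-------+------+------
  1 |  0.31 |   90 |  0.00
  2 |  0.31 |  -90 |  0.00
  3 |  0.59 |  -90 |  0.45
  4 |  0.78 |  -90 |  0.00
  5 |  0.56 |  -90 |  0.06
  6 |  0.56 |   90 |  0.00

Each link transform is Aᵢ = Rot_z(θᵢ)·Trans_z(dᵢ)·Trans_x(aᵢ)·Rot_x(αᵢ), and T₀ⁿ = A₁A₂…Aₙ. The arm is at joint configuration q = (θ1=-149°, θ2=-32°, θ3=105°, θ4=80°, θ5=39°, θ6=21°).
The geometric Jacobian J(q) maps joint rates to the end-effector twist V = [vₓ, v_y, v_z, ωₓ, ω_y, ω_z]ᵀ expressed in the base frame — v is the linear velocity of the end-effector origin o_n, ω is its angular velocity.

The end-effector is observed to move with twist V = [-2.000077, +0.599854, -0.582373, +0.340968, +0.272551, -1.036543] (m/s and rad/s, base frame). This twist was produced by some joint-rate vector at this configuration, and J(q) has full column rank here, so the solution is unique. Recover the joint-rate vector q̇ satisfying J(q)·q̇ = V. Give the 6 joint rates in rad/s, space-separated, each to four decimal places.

o_n = [0.3237, -1.1495, -1.3264]
J₁: ẑ×o_n = [1.1495, 0.3237, -0.0000], ω = ẑ
J2: z=[-0.5150, 0.8572, 0.0000] o=[-0.2657, -0.1597, 0.0000] → [-1.1370, -0.6832, 0.0046, -0.5150, 0.8572, 0.0000]
J3: z=[-0.4542, -0.2729, 0.8480] o=[-0.4911, -0.2951, -0.1643] → [1.0418, 0.1631, 0.6105, -0.4542, -0.2729, 0.8480]
J4: z=[0.5688, 0.6437, 0.5119] o=[-0.2909, -0.8397, 0.2983] → [-0.8873, 1.2388, -0.5719, 0.5688, 0.6437, 0.5119]
J5: z=[-0.5963, 0.7514, -0.2823] o=[0.1508, -0.7269, -0.3346] → [-0.8646, -0.6403, 0.1221, -0.5963, 0.7514, -0.2823]
J6: z=[-0.7985, -0.5913, 0.1128] o=[0.1611, -0.8457, -0.8850] → [0.2953, -0.3341, 0.3388, -0.7985, -0.5913, 0.1128]
q̇ = J⁺·V = [-0.9470, -0.6150, -0.5170, 0.8620, 0.5220, 0.4880]

-0.9470 -0.6150 -0.5170 0.8620 0.5220 0.4880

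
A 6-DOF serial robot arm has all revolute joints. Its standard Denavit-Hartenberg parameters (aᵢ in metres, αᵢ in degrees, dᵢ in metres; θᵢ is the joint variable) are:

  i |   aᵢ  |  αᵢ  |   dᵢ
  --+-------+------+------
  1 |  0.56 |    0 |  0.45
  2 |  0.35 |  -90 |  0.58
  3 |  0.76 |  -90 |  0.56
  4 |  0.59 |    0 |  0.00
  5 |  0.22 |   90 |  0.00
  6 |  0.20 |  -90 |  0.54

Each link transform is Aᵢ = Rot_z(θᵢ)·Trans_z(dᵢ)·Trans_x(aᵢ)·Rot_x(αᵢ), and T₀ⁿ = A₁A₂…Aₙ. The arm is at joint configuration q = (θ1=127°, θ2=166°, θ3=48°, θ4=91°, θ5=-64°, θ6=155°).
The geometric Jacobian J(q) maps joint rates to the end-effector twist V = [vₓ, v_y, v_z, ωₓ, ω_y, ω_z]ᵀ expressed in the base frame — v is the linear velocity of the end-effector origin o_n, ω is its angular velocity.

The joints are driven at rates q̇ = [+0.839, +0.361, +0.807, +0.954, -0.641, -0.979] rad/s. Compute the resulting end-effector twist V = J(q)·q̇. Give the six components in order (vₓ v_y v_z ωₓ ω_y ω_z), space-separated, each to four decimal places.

-0.0071 1.5523 -0.3683 -0.2672 0.4624 1.3209

o_n = [0.4435, -0.2817, 0.2085]
J₁: ẑ×o_n = [0.2817, 0.4435, -0.0000], ω = ẑ
J2: z=[0.0000, 0.0000, 1.0000] o=[-0.3370, 0.4472, 0.4500] → [0.7289, 0.7805, -0.0000, 0.0000, 0.0000, 1.0000]
J3: z=[0.9205, 0.3907, 0.0000] o=[-0.2003, 0.1251, 1.0300] → [-0.3210, 0.7562, -0.6260, 0.9205, 0.3907, 0.0000]
J4: z=[-0.2904, 0.6841, -0.6691] o=[0.5139, -0.1242, 0.4652] → [-0.2810, -0.0274, 0.0939, -0.2904, 0.6841, -0.6691]
J5: z=[-0.2904, 0.6841, -0.6691] o=[-0.0318, -0.3484, 0.4729] → [-0.1362, -0.3948, -0.3445, -0.2904, 0.6841, -0.6691]
J6: z=[0.9389, 0.0685, -0.3374] o=[-0.0725, -0.5082, 0.3272] → [0.0683, -0.0626, 0.1773, 0.9389, 0.0685, -0.3374]
V = J·q̇ = [-0.0071, 1.5523, -0.3683, -0.2672, 0.4624, 1.3209]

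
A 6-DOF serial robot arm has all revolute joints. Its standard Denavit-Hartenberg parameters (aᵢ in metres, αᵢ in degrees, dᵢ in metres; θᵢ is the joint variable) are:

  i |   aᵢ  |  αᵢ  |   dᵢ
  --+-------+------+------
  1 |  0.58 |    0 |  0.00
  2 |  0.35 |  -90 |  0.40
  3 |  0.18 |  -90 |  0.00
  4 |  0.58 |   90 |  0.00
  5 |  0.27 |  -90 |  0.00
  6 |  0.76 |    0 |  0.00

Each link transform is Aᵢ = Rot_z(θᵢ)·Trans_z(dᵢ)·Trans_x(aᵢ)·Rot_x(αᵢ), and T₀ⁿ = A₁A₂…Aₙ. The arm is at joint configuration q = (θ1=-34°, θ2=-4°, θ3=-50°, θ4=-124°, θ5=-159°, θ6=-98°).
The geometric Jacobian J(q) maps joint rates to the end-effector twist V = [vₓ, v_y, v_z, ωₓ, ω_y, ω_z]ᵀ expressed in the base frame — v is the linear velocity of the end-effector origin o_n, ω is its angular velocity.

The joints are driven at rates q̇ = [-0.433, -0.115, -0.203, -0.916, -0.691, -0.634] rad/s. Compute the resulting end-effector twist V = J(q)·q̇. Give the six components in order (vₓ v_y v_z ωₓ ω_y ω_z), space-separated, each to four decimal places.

o_n = [0.3341, -0.2948, -0.0850]
J₁: ẑ×o_n = [0.2948, 0.3341, -0.0000], ω = ẑ
J2: z=[0.0000, 0.0000, 1.0000] o=[0.4808, -0.3243, 0.0000] → [-0.0295, -0.1468, 0.0000, 0.0000, 0.0000, 1.0000]
J3: z=[0.6157, 0.7880, 0.0000] o=[0.7566, -0.5398, 0.4000] → [-0.3822, 0.2986, 0.4838, 0.6157, 0.7880, 0.0000]
J4: z=[0.6037, -0.4716, -0.6428] o=[0.8478, -0.6110, 0.5379] → [0.4970, 0.7062, -0.0514, 0.6037, -0.4716, -0.6428]
J5: z=[-0.7642, -0.1126, -0.6351] o=[0.9796, -0.1038, 0.2894] → [-0.0792, 0.1238, 0.0733, -0.7642, -0.1126, -0.6351]
J6: z=[-0.4821, 0.7537, 0.4466] o=[0.8639, -0.2786, 0.4596] → [-0.4032, -0.4992, 0.4072, -0.4821, 0.7537, 0.4466]
V = J·q̇ = [-0.1916, -0.6044, -0.3599, 0.1558, -0.1280, 0.1965]

-0.1916 -0.6044 -0.3599 0.1558 -0.1280 0.1965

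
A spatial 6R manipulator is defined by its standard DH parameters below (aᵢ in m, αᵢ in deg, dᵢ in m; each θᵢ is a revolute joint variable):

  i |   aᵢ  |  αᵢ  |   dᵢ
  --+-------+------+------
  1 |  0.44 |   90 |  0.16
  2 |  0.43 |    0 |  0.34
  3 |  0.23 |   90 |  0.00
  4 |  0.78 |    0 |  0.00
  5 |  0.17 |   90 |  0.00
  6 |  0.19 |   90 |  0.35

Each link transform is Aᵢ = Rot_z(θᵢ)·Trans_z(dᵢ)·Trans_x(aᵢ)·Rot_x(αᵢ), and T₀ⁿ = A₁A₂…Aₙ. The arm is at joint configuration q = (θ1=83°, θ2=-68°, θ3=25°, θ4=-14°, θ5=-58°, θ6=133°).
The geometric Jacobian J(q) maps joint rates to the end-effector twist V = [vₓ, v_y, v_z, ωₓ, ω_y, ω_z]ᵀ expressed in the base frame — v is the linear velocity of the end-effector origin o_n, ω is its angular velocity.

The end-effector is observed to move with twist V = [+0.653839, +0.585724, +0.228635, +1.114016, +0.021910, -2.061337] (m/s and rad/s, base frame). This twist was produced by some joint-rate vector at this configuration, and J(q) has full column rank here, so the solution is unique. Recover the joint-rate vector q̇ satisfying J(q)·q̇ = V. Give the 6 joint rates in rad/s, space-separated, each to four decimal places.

-0.9710 0.4850 0.3390 -0.0620 0.7520 -0.9030

o_n = [0.1258, 0.9857, -0.7948]
J₁: ẑ×o_n = [-0.9857, 0.1258, 0.0000], ω = ẑ
J2: z=[0.9925, -0.1219, 0.0000] o=[0.0536, 0.4367, 0.1600] → [0.1164, 0.9477, 0.5537, 0.9925, -0.1219, 0.0000]
J3: z=[0.9925, -0.1219, 0.0000] o=[0.4107, 0.5552, -0.2387] → [0.0678, 0.5520, 0.3926, 0.9925, -0.1219, 0.0000]
J4: z=[-0.0831, -0.6769, -0.7314] o=[0.4312, 0.7221, -0.3955] → [0.4631, 0.1902, -0.2287, -0.0831, -0.6769, -0.7314]
J5: z=[-0.0831, -0.6769, -0.7314] o=[0.3114, 1.2945, -0.9117] → [-0.3049, 0.1455, -0.1000, -0.0831, -0.6769, -0.7314]
J6: z=[-0.3915, -0.6527, 0.6486] o=[0.1556, 1.3523, -0.9475] → [0.1381, 0.0404, 0.1241, -0.3915, -0.6527, 0.6486]
q̇ = J⁺·V = [-0.9710, 0.4850, 0.3390, -0.0620, 0.7520, -0.9030]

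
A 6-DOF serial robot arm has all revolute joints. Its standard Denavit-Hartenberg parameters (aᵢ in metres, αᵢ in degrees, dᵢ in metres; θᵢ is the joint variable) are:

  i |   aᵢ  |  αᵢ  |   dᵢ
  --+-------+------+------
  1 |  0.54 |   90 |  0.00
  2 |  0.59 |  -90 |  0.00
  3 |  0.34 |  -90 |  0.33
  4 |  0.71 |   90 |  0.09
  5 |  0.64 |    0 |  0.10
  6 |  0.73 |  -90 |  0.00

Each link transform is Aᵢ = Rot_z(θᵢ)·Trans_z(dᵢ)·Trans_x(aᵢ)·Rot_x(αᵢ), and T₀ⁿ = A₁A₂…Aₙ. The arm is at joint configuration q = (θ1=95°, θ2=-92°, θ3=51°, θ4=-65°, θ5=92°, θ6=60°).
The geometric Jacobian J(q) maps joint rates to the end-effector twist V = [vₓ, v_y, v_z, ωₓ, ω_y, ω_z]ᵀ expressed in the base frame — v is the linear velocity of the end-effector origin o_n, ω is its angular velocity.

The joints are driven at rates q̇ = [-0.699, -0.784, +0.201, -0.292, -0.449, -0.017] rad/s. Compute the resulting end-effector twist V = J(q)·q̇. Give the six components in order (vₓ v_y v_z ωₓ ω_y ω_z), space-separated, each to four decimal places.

0.3825 1.0967 -0.0232 -0.9238 -0.0940 -1.1916

o_n = [-0.9626, 0.8731, 0.0606]
J₁: ẑ×o_n = [-0.8731, -0.9626, 0.0000], ω = ẑ
J2: z=[0.9962, 0.0872, 0.0000] o=[-0.0471, 0.5379, 0.0000] → [0.0053, -0.0603, 0.4137, 0.9962, 0.0872, 0.0000]
J3: z=[-0.0871, 0.9956, -0.0349] o=[-0.0453, 0.5174, -0.5896] → [0.6597, 0.0886, 0.8823, -0.0871, 0.9956, -0.0349]
J4: z=[-0.6293, -0.0278, 0.7767] o=[-0.3366, 0.8155, -0.8150] → [-0.0691, 0.0648, -0.0537, -0.6293, -0.0278, 0.7767]
J5: z=[0.6631, 0.5020, 0.5553] o=[-0.6810, 1.4268, -0.9563] → [0.8178, -0.8306, -0.2258, 0.6631, 0.5020, 0.5553]
J6: z=[0.6631, 0.5020, 0.5553] o=[-1.0081, 1.4398, -0.3973] → [0.5445, -0.2783, -0.3987, 0.6631, 0.5020, 0.5553]
V = J·q̇ = [0.3825, 1.0967, -0.0232, -0.9238, -0.0940, -1.1916]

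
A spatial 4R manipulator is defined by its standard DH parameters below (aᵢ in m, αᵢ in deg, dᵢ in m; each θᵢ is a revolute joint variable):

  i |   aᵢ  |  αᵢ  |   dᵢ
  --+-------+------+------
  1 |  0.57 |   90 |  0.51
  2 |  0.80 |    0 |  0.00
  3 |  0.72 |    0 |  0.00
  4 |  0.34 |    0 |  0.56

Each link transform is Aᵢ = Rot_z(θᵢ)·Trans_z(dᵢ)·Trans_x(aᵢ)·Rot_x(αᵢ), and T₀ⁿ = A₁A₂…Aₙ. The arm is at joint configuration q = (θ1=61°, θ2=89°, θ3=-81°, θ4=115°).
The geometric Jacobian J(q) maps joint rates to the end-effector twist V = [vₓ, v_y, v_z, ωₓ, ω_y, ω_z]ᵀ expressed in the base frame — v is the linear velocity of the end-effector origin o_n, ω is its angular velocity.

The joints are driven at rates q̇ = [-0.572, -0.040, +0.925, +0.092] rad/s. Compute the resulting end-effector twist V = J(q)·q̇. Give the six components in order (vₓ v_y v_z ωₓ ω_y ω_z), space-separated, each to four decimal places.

o_n = [1.0288, 0.7009, 1.6952]
J₁: ẑ×o_n = [-0.7009, 1.0288, 0.0000], ω = ẑ
J2: z=[0.8746, -0.4848, 0.0000] o=[0.2763, 0.4985, 0.5100] → [-0.5746, -1.0366, 0.5418, 0.8746, -0.4848, 0.0000]
J3: z=[0.8746, -0.4848, 0.0000] o=[0.2831, 0.5107, 1.3099] → [-0.1868, -0.3370, 0.5278, 0.8746, -0.4848, 0.0000]
J4: z=[0.8746, -0.4848, 0.0000] o=[0.6288, 1.1343, 1.4101] → [-0.1382, -0.2494, -0.1852, 0.8746, -0.4848, 0.0000]
V = J·q̇ = [0.2384, -0.8817, 0.4495, 0.8545, -0.4737, -0.5720]

0.2384 -0.8817 0.4495 0.8545 -0.4737 -0.5720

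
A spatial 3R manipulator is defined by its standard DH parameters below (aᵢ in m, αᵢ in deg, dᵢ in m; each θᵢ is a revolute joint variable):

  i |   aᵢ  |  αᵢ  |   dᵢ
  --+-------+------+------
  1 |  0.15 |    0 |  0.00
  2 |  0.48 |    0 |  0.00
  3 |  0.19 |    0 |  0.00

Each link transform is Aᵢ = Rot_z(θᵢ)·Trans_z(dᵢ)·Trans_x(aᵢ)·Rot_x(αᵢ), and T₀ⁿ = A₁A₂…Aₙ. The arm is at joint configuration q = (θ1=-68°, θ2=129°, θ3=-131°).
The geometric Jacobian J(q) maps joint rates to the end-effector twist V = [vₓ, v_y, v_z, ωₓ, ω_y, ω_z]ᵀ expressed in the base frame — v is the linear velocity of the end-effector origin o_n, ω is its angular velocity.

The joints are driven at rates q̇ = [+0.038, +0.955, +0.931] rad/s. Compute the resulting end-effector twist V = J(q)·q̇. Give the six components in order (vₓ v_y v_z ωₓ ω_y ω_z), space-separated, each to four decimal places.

o_n = [0.3539, 0.1022, 0.0000]
J₁: ẑ×o_n = [-0.1022, 0.3539, 0.0000], ω = ẑ
J2: z=[0.0000, 0.0000, 1.0000] o=[0.0562, -0.1391, 0.0000] → [-0.2413, 0.2977, 0.0000, 0.0000, 0.0000, 1.0000]
J3: z=[0.0000, 0.0000, 1.0000] o=[0.2889, 0.2807, 0.0000] → [0.1785, 0.0650, -0.0000, 0.0000, 0.0000, 1.0000]
V = J·q̇ = [-0.0681, 0.3582, 0.0000, 0.0000, 0.0000, 1.9240]

-0.0681 0.3582 0.0000 0.0000 0.0000 1.9240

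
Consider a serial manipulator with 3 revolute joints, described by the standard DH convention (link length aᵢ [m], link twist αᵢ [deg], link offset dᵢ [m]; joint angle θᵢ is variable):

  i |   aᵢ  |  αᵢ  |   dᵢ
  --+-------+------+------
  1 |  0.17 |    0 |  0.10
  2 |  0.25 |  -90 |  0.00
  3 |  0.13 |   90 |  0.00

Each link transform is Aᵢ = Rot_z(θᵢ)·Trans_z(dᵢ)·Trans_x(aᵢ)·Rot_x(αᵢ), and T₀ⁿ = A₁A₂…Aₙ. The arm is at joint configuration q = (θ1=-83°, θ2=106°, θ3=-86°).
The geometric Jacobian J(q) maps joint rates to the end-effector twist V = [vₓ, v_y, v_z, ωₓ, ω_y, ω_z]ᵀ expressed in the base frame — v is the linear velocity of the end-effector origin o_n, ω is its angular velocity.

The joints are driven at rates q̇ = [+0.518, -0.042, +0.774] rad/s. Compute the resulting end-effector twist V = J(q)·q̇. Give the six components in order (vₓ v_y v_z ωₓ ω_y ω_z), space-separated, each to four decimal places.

0.1316 0.1635 -0.0070 -0.3024 0.7125 0.4760

o_n = [0.2592, -0.0675, 0.2297]
J₁: ẑ×o_n = [0.0675, 0.2592, -0.0000], ω = ẑ
J2: z=[0.0000, 0.0000, 1.0000] o=[0.0207, -0.1687, 0.1000] → [-0.1012, 0.2385, 0.0000, 0.0000, 0.0000, 1.0000]
J3: z=[-0.3907, 0.9205, 0.0000] o=[0.2508, -0.0711, 0.1000] → [0.1194, 0.0507, -0.0091, -0.3907, 0.9205, 0.0000]
V = J·q̇ = [0.1316, 0.1635, -0.0070, -0.3024, 0.7125, 0.4760]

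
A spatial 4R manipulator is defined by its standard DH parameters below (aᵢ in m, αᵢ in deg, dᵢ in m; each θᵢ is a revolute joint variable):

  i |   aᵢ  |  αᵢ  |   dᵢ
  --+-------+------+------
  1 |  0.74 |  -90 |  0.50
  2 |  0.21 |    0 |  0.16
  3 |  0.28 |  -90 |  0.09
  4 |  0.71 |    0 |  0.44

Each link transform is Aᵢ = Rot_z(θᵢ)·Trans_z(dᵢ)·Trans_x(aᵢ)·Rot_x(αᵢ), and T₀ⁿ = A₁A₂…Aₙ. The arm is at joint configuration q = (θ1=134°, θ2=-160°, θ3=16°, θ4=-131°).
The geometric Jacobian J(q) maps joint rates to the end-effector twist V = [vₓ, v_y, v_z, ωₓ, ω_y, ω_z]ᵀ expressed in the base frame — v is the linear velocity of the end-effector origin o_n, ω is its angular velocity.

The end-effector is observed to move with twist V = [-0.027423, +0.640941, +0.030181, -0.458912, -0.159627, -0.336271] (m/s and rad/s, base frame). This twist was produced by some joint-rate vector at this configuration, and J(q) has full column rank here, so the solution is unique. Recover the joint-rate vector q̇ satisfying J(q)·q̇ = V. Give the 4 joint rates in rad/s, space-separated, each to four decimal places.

-0.6170 0.5130 -0.0720 0.3470

o_n = [-1.2263, 0.1386, 0.8186]
J₁: ẑ×o_n = [-0.1386, -1.2263, 0.0000], ω = ẑ
J2: z=[-0.7193, -0.6947, 0.0000] o=[-0.5140, 0.5323, 0.5000] → [-0.2213, 0.2292, -0.2116, -0.7193, -0.6947, 0.0000]
J3: z=[-0.7193, -0.6947, 0.0000] o=[-0.4921, 0.2792, 0.5718] → [-0.1714, 0.1775, -0.4089, -0.7193, -0.6947, 0.0000]
J4: z=[-0.4083, 0.4228, 0.8090] o=[-0.3994, 0.0537, 0.7364] → [-0.0339, -0.6354, 0.3150, -0.4083, 0.4228, 0.8090]
q̇ = J⁺·V = [-0.6170, 0.5130, -0.0720, 0.3470]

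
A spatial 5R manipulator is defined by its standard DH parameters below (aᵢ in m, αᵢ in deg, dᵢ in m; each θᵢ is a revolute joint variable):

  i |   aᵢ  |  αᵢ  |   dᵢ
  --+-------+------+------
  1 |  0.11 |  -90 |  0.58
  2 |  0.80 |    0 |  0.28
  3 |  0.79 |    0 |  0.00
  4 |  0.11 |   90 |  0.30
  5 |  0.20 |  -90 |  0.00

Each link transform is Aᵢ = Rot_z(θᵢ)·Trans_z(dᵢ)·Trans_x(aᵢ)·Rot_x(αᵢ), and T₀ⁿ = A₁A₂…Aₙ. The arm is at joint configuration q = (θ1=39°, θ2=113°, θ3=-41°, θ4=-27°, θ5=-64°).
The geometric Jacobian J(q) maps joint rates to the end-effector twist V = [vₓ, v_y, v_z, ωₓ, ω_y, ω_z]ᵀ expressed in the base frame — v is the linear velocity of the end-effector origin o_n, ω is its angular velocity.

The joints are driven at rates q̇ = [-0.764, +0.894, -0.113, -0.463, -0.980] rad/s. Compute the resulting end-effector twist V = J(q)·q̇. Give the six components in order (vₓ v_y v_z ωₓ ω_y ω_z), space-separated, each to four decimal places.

-0.7201 -0.8719 0.1689 -0.7387 -0.1890 -1.4570

o_n = [-0.1110, 0.4252, -1.0475]
J₁: ẑ×o_n = [-0.4252, -0.1110, 0.0000], ω = ẑ
J2: z=[-0.6293, 0.7771, 0.0000] o=[0.0855, 0.0692, 0.5800] → [-1.2648, -1.0242, -0.0713, -0.6293, 0.7771, 0.0000]
J3: z=[-0.6293, 0.7771, 0.0000] o=[-0.3336, 0.0901, -0.1564] → [-0.6925, -0.5608, -0.3839, -0.6293, 0.7771, 0.0000]
J4: z=[-0.6293, 0.7771, 0.0000] o=[-0.1439, 0.2437, -0.9077] → [-0.1086, -0.0880, -0.1398, -0.6293, 0.7771, 0.0000]
J5: z=[0.5495, 0.4450, 0.7071] o=[-0.2723, 0.5258, -0.9855] → [0.0436, 0.1481, -0.1271, 0.5495, 0.4450, 0.7071]
V = J·q̇ = [-0.7201, -0.8719, 0.1689, -0.7387, -0.1890, -1.4570]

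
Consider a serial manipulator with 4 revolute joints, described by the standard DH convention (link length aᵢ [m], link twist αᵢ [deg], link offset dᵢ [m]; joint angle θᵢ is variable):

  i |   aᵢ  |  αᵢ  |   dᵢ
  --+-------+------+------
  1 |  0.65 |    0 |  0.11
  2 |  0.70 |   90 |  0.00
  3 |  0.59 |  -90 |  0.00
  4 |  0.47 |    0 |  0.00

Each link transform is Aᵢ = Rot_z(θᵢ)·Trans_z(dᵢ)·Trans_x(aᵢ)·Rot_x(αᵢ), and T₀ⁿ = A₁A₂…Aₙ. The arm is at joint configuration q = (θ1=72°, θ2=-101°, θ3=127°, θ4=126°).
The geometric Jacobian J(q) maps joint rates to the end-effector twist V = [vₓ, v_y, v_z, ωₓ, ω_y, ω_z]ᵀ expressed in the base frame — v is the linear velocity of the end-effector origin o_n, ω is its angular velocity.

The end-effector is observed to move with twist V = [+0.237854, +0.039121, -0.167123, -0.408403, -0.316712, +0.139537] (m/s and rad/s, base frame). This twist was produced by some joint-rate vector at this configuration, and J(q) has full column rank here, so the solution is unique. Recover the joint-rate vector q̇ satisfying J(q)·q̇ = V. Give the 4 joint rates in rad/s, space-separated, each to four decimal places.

o_n = [0.8323, 0.7029, 0.3606]
J₁: ẑ×o_n = [-0.7029, 0.8323, 0.0000], ω = ẑ
J2: z=[0.0000, 0.0000, 1.0000] o=[0.2009, 0.6182, 0.1100] → [-0.0847, 0.6314, 0.0000, 0.0000, 0.0000, 1.0000]
J3: z=[-0.4848, -0.8746, 0.0000] o=[0.8131, 0.2788, 0.1100] → [-0.2191, 0.1215, -0.1888, -0.4848, -0.8746, 0.0000]
J4: z=[-0.6985, 0.3872, -0.6018] o=[0.5025, 0.4510, 0.5812] → [0.0662, -0.3526, -0.3037, -0.6985, 0.3872, -0.6018]
q̇ = J⁺·V = [-0.5660, 0.8590, 0.4750, 0.2550]

-0.5660 0.8590 0.4750 0.2550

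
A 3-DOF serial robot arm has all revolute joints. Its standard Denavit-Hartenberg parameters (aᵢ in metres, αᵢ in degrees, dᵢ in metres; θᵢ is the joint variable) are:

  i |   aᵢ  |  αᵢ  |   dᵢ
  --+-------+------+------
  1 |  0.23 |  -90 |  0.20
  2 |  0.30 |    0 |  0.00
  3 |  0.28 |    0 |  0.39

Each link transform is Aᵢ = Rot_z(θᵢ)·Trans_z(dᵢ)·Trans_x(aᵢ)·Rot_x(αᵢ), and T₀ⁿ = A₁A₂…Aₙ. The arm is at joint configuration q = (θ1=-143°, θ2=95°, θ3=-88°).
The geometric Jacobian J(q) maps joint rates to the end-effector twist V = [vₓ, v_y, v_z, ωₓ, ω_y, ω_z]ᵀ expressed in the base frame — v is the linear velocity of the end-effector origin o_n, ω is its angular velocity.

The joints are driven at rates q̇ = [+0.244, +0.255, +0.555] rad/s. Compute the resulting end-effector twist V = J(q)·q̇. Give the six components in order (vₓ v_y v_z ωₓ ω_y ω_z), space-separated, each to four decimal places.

o_n = [-0.1500, -0.6014, -0.1330]
J₁: ẑ×o_n = [0.6014, -0.1500, 0.0000], ω = ẑ
J2: z=[0.6018, -0.7986, 0.0000] o=[-0.1837, -0.1384, 0.2000] → [0.2659, 0.2004, -0.2518, 0.6018, -0.7986, 0.0000]
J3: z=[0.6018, -0.7986, 0.0000] o=[-0.1628, -0.1227, -0.0989] → [0.0273, 0.0205, -0.2779, 0.6018, -0.7986, 0.0000]
V = J·q̇ = [0.2297, 0.0259, -0.2184, 0.4875, -0.6469, 0.2440]

0.2297 0.0259 -0.2184 0.4875 -0.6469 0.2440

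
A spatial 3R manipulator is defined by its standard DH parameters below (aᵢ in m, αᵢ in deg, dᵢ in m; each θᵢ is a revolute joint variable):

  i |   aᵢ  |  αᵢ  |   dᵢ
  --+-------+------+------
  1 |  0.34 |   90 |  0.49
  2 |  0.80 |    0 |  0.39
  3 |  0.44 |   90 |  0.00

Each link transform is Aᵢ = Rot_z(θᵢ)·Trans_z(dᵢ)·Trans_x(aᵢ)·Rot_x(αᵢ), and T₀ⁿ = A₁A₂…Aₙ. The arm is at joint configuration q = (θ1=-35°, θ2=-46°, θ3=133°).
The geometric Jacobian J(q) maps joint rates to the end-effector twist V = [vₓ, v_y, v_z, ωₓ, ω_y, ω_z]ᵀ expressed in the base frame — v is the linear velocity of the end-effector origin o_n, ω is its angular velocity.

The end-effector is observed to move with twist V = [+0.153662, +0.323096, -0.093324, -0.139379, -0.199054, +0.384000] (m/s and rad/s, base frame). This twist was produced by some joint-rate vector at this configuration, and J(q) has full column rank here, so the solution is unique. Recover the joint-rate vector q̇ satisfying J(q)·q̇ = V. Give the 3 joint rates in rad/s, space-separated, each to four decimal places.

o_n = [0.5289, -0.8464, 0.3539]
J₁: ẑ×o_n = [0.8464, 0.5289, -0.0000], ω = ẑ
J2: z=[-0.5736, -0.8192, 0.0000] o=[0.2785, -0.1950, 0.4900] → [0.1115, -0.0780, 0.5788, -0.5736, -0.8192, 0.0000]
J3: z=[-0.5736, -0.8192, 0.0000] o=[0.5100, -0.8332, -0.0855] → [-0.3599, 0.2520, 0.0230, -0.5736, -0.8192, 0.0000]
q̇ = J⁺·V = [0.3840, -0.1780, 0.4210]

0.3840 -0.1780 0.4210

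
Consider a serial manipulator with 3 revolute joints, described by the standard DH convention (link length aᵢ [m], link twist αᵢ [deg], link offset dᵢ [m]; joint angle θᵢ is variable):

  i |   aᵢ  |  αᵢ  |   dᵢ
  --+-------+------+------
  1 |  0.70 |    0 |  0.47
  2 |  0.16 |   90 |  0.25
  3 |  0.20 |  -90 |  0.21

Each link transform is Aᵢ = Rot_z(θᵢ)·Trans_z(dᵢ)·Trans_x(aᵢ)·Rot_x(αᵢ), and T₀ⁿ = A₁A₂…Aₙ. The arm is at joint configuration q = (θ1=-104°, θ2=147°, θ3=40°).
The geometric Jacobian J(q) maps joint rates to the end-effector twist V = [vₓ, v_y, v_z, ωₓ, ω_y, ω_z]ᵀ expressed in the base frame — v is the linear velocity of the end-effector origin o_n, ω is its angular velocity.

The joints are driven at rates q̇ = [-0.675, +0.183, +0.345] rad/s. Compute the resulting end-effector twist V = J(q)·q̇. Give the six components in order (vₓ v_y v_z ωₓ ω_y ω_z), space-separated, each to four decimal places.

-0.4614 -0.0991 0.0529 0.2353 -0.2523 -0.4920

o_n = [0.2029, -0.6192, 0.8486]
J₁: ẑ×o_n = [0.6192, 0.2029, -0.0000], ω = ẑ
J2: z=[0.0000, 0.0000, 1.0000] o=[-0.1693, -0.6792, 0.4700] → [-0.0600, 0.3723, 0.0000, 0.0000, 0.0000, 1.0000]
J3: z=[0.6820, -0.7314, 0.0000] o=[-0.0523, -0.5701, 0.7200] → [-0.0940, -0.0877, 0.1532, 0.6820, -0.7314, 0.0000]
V = J·q̇ = [-0.4614, -0.0991, 0.0529, 0.2353, -0.2523, -0.4920]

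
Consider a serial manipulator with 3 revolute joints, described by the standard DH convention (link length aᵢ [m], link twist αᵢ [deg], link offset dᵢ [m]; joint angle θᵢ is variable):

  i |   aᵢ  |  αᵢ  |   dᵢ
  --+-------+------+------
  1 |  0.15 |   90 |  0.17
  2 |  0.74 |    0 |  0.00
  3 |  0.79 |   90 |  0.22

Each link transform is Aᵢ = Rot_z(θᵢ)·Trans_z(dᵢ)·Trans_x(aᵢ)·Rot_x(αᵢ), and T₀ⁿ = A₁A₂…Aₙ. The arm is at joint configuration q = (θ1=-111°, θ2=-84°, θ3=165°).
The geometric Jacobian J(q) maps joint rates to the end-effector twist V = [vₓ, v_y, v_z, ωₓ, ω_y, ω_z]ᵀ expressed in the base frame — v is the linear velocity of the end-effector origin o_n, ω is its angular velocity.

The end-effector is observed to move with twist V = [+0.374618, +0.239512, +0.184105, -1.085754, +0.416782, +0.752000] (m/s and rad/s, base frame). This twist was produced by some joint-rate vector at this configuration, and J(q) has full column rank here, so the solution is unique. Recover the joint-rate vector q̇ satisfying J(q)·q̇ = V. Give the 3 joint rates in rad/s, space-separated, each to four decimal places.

o_n = [-0.3312, -0.2488, 0.2143]
J₁: ẑ×o_n = [0.2488, -0.3312, 0.0000], ω = ẑ
J2: z=[-0.9336, 0.3584, 0.0000] o=[-0.0538, -0.1400, 0.1700] → [0.0159, 0.0414, 0.2009, -0.9336, 0.3584, 0.0000]
J3: z=[-0.9336, 0.3584, 0.0000] o=[-0.0815, -0.2123, -0.5659] → [0.2796, 0.7284, 0.1236, -0.9336, 0.3584, 0.0000]
q̇ = J⁺·V = [0.7520, 0.5220, 0.6410]

0.7520 0.5220 0.6410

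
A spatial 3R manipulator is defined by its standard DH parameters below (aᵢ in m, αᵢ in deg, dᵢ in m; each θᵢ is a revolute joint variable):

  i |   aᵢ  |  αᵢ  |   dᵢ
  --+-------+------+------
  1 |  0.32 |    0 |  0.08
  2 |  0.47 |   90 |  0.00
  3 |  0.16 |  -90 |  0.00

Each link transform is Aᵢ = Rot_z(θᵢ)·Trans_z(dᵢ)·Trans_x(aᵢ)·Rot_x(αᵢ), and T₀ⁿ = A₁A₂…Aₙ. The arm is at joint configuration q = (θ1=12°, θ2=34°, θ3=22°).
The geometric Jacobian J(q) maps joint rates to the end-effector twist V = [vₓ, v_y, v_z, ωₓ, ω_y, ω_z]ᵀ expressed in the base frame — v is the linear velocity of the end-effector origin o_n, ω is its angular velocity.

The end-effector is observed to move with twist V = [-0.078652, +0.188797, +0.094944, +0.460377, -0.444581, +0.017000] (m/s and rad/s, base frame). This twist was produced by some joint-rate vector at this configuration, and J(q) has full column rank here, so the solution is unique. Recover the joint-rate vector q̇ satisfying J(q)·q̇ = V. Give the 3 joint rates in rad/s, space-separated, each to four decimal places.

o_n = [0.7425, 0.5113, 0.1399]
J₁: ẑ×o_n = [-0.5113, 0.7425, 0.0000], ω = ẑ
J2: z=[0.0000, 0.0000, 1.0000] o=[0.3130, 0.0665, 0.0800] → [-0.4448, 0.4295, 0.0000, 0.0000, 0.0000, 1.0000]
J3: z=[0.7193, -0.6947, 0.0000] o=[0.6395, 0.4046, 0.0800] → [-0.0416, -0.0431, 0.1483, 0.7193, -0.6947, 0.0000]
q̇ = J⁺·V = [0.6680, -0.6510, 0.6400]

0.6680 -0.6510 0.6400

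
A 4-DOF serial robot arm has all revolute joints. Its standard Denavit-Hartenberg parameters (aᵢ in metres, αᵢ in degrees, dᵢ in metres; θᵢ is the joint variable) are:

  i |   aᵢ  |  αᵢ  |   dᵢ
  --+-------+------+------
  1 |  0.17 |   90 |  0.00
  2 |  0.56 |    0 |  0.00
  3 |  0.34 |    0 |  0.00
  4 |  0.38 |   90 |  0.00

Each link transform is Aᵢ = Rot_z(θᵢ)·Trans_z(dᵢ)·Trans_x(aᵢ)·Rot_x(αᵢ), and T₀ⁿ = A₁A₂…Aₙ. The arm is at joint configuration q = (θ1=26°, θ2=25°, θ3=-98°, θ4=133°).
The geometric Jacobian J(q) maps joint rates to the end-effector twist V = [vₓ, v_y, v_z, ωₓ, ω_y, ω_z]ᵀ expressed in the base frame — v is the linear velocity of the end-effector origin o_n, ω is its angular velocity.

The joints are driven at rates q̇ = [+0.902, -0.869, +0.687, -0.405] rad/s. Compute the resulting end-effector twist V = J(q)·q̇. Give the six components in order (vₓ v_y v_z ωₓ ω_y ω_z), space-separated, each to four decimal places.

-0.0771 0.9328 -0.5707 -0.2573 0.5276 0.9020

o_n = [0.8691, 0.4239, 0.2406]
J₁: ẑ×o_n = [-0.4239, 0.8691, 0.0000], ω = ẑ
J2: z=[0.4384, -0.8988, 0.0000] o=[0.1528, 0.0745, 0.0000] → [-0.2163, -0.1055, 0.7969, 0.4384, -0.8988, 0.0000]
J3: z=[0.4384, -0.8988, 0.0000] o=[0.6090, 0.2970, 0.2367] → [-0.0035, -0.0017, 0.2894, 0.4384, -0.8988, 0.0000]
J4: z=[0.4384, -0.8988, 0.0000] o=[0.6983, 0.3406, -0.0885] → [-0.2958, -0.1443, 0.1900, 0.4384, -0.8988, 0.0000]
V = J·q̇ = [-0.0771, 0.9328, -0.5707, -0.2573, 0.5276, 0.9020]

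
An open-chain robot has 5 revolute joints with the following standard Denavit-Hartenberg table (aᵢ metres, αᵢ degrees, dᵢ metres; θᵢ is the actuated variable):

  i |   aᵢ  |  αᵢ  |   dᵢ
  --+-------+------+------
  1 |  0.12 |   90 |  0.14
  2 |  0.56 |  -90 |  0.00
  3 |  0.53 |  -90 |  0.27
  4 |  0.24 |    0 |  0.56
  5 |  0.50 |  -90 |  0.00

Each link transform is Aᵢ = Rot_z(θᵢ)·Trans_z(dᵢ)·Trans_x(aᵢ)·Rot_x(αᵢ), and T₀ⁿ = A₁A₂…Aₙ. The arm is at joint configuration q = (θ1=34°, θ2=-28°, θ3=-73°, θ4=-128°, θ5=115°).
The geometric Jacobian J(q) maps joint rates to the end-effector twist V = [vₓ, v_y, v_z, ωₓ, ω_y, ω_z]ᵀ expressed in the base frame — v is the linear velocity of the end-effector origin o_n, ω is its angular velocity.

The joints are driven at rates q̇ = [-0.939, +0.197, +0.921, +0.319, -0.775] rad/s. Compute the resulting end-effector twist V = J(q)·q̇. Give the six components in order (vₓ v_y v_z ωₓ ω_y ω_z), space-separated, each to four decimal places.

0.4860 -0.5950 0.2355 0.2240 -0.2474 0.0789

o_n = [1.6833, 0.3300, 0.0110]
J₁: ẑ×o_n = [-0.3300, 1.6833, 0.0000], ω = ẑ
J2: z=[0.5592, -0.8290, 0.0000] o=[0.0995, 0.0671, 0.1400] → [0.1069, 0.0721, 1.4601, 0.5592, -0.8290, 0.0000]
J3: z=[0.3892, 0.2625, 0.8829] o=[0.5094, 0.3436, -0.1229] → [0.0472, 0.9844, -0.3135, 0.3892, 0.2625, 0.8829]
J4: z=[0.5365, 0.7146, -0.4490] o=[1.0113, 0.0708, 0.0427] → [0.0937, -0.2847, -0.3411, 0.5365, 0.7146, -0.4490]
J5: z=[0.5365, 0.7146, -0.4490] o=[1.2748, 0.6164, -0.0214] → [-0.1054, -0.2008, -0.4456, 0.5365, 0.7146, -0.4490]
V = J·q̇ = [0.4860, -0.5950, 0.2355, 0.2240, -0.2474, 0.0789]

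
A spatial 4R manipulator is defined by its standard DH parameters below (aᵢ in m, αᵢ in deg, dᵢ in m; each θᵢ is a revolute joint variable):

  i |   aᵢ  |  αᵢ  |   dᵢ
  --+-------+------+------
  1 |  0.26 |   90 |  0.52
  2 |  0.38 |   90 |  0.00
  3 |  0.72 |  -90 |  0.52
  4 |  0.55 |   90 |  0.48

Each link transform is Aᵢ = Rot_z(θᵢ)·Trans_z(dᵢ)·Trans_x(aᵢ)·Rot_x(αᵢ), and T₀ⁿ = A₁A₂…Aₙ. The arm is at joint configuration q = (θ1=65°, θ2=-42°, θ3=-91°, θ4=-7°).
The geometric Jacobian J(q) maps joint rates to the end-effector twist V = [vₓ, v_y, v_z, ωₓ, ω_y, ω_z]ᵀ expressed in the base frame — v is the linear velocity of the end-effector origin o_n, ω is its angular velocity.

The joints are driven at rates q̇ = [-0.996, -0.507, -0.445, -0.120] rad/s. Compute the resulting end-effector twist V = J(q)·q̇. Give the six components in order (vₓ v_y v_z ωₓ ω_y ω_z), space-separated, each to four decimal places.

0.3910 0.1471 0.2141 -0.3694 0.4024 -0.5850

o_n = [-0.9477, 0.9824, -0.4769]
J₁: ẑ×o_n = [-0.9824, -0.9477, 0.0000], ω = ẑ
J2: z=[0.9063, -0.4226, 0.0000] o=[0.1099, 0.2356, 0.5200] → [0.4213, 0.9035, 0.2298, 0.9063, -0.4226, 0.0000]
J3: z=[-0.2828, -0.6064, -0.7431] o=[0.2292, 0.4916, 0.2657] → [0.8151, 0.6646, -0.8525, -0.2828, -0.6064, -0.7431]
J4: z=[0.2982, 0.6808, -0.6690] o=[-0.5742, 0.4720, -0.1123] → [0.0933, 0.3586, 0.4065, 0.2982, 0.6808, -0.6690]
V = J·q̇ = [0.3910, 0.1471, 0.2141, -0.3694, 0.4024, -0.5850]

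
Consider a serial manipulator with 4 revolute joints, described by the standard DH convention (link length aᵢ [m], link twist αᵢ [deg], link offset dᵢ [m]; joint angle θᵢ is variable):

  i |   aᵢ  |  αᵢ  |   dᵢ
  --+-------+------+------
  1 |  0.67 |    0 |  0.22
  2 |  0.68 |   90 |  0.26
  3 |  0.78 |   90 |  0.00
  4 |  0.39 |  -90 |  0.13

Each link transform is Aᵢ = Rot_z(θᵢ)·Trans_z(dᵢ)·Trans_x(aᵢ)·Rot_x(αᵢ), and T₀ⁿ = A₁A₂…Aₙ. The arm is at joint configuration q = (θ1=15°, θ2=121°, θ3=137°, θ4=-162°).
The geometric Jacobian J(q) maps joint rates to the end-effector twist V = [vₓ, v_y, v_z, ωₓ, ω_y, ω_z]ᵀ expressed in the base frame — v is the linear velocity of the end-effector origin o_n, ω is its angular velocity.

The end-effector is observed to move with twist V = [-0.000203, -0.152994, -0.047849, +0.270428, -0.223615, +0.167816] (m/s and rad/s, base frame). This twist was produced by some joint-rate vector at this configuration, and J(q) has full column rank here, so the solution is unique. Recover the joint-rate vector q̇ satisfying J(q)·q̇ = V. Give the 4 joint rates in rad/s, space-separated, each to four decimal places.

o_n = [0.2257, 0.4128, 0.8541]
J₁: ẑ×o_n = [-0.4128, 0.2257, 0.0000], ω = ẑ
J2: z=[0.0000, 0.0000, 1.0000] o=[0.6472, 0.1734, 0.2200] → [-0.2394, -0.4214, 0.0000, 0.0000, 0.0000, 1.0000]
J3: z=[0.6947, 0.7193, 0.0000] o=[0.1580, 0.6458, 0.4800] → [0.2691, -0.2599, -0.2105, 0.6947, 0.7193, 0.0000]
J4: z=[-0.4906, 0.4738, 0.7314] o=[0.5684, 0.2495, 1.0120] → [-0.1943, -0.3280, 0.0822, -0.4906, 0.4738, 0.7314]
q̇ = J⁺·V = [-0.1320, 0.6750, 0.0270, -0.5130]

-0.1320 0.6750 0.0270 -0.5130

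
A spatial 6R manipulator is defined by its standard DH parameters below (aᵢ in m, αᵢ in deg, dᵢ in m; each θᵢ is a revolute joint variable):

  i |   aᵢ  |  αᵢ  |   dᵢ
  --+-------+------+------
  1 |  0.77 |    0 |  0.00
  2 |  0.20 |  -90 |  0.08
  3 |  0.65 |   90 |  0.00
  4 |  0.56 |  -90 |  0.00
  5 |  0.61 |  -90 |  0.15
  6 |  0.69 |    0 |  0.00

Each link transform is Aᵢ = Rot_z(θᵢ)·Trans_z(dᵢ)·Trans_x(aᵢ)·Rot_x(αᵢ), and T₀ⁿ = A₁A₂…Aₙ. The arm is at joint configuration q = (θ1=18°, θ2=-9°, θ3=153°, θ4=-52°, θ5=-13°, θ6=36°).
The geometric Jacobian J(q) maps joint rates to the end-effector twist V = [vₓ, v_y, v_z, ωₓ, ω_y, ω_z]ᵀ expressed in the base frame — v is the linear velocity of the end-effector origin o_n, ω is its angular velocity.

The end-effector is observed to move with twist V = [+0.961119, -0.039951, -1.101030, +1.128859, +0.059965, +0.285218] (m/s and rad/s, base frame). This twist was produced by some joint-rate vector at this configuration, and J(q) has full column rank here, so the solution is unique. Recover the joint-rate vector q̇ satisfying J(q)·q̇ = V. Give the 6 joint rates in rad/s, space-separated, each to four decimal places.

o_n = [-0.0333, -1.3976, -0.8325]
J₁: ẑ×o_n = [1.3976, -0.0333, 0.0000], ω = ẑ
J2: z=[0.0000, 0.0000, 1.0000] o=[0.7323, 0.2379, 0.0000] → [1.6355, -0.7656, 0.0000, 0.0000, 0.0000, 1.0000]
J3: z=[-0.1564, 0.9877, 0.0000] o=[0.9299, 0.2692, 0.0800] → [-0.9013, -0.1427, 1.2120, -0.1564, 0.9877, 0.0000]
J4: z=[0.4484, 0.0710, -0.8910] o=[0.3578, 0.1786, -0.2151] → [-1.4482, 0.6253, -0.6790, 0.4484, 0.0710, -0.8910]
J5: z=[-0.7898, 0.4982, -0.3577] o=[0.1234, -0.3053, -0.3716] → [-0.6204, -0.3079, 0.9408, -0.7898, 0.4982, -0.3577]
J6: z=[-0.5311, -0.2636, 0.8053] o=[-0.1823, -0.7344, -0.7137] → [0.5654, 0.0569, 0.3914, -0.5311, -0.2636, 0.8053]
q̇ = J⁺·V = [0.6860, 0.5090, 0.0760, 0.4110, -0.5830, -0.9340]

0.6860 0.5090 0.0760 0.4110 -0.5830 -0.9340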